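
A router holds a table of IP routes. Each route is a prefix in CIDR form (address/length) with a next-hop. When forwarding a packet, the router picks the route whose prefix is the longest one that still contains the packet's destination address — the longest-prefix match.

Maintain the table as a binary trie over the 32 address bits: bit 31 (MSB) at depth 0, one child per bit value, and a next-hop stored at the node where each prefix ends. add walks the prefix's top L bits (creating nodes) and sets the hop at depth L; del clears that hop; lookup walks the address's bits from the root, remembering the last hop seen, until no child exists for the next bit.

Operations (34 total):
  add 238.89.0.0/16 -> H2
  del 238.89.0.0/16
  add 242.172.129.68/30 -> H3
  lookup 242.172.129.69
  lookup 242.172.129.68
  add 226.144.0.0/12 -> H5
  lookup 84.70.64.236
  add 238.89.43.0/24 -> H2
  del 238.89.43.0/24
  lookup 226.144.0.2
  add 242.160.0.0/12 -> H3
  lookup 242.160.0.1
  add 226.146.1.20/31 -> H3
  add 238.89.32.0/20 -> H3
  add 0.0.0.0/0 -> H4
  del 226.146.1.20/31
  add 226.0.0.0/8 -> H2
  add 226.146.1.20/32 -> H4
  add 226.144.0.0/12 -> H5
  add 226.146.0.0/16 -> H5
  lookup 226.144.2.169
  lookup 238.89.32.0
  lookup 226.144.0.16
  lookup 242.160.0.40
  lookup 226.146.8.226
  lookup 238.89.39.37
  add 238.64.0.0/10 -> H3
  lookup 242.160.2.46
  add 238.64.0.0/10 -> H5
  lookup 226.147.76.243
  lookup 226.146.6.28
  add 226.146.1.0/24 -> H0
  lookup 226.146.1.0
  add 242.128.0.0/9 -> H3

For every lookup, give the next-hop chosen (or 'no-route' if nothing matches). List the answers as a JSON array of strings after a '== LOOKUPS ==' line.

Process each operation:
  + 238.89.0.0/16 (H2) depth=16
  del 238.89.0.0/16 (clear depth 16)
  + 242.172.129.68/30 (H3) depth=30
  lookup 242.172.129.69: bits 111100101010110010000001010001 walk d0:-→d1:-→d2:-→d3:-→d4:-→d5:-→d6:-→d7:-→d8:-→d9:-→d10:-→d11:-→d12:-→d13:-→d14:-→d15:-→d16:-→d17:-→d18:-→d19:-→d20:-→d21:-→d22:-→d23:-→d24:-→d25:-→d26:-→d27:-→d28:-→d29:-→d30:H3 -> H3
  lookup 242.172.129.68: bits 111100101010110010000001010001 walk d0:-→d1:-→d2:-→d3:-→d4:-→d5:-→d6:-→d7:-→d8:-→d9:-→d10:-→d11:-→d12:-→d13:-→d14:-→d15:-→d16:-→d17:-→d18:-→d19:-→d20:-→d21:-→d22:-→d23:-→d24:-→d25:-→d26:-→d27:-→d28:-→d29:-→d30:H3 -> H3
  + 226.144.0.0/12 (H5) depth=12
  lookup 84.70.64.236: bits ε walk d0:- -> no-route
  + 238.89.43.0/24 (H2) depth=24
  del 238.89.43.0/24 (clear depth 24)
  lookup 226.144.0.2: bits 111000101001 walk d0:-→d1:-→d2:-→d3:-→d4:-→d5:-→d6:-→d7:-→d8:-→d9:-→d10:-→d11:-→d12:H5 -> H5
  + 242.160.0.0/12 (H3) depth=12
  lookup 242.160.0.1: bits 111100101010 walk d0:-→d1:-→d2:-→d3:-→d4:-→d5:-→d6:-→d7:-→d8:-→d9:-→d10:-→d11:-→d12:H3 -> H3
  + 226.146.1.20/31 (H3) depth=31
  + 238.89.32.0/20 (H3) depth=20
  + 0.0.0.0/0 (H4) depth=0
  del 226.146.1.20/31 (clear depth 31)
  + 226.0.0.0/8 (H2) depth=8
  + 226.146.1.20/32 (H4) depth=32
  + 226.144.0.0/12 (H5) depth=12
  + 226.146.0.0/16 (H5) depth=16
  lookup 226.144.2.169: bits 11100010100100 walk d0:H4→d1:-→d2:-→d3:-→d4:-→d5:-→d6:-→d7:-→d8:H2→d9:-→d10:-→d11:-→d12:H5→d13:-→d14:- -> H5
  lookup 238.89.32.0: bits 11101110010110010010 walk d0:H4→d1:-→d2:-→d3:-→d4:-→d5:-→d6:-→d7:-→d8:-→d9:-→d10:-→d11:-→d12:-→d13:-→d14:-→d15:-→d16:-→d17:-→d18:-→d19:-→d20:H3 -> H3
  lookup 226.144.0.16: bits 11100010100100 walk d0:H4→d1:-→d2:-→d3:-→d4:-→d5:-→d6:-→d7:-→d8:H2→d9:-→d10:-→d11:-→d12:H5→d13:-→d14:- -> H5
  lookup 242.160.0.40: bits 111100101010 walk d0:H4→d1:-→d2:-→d3:-→d4:-→d5:-→d6:-→d7:-→d8:-→d9:-→d10:-→d11:-→d12:H3 -> H3
  lookup 226.146.8.226: bits 11100010100100100000 walk d0:H4→d1:-→d2:-→d3:-→d4:-→d5:-→d6:-→d7:-→d8:H2→d9:-→d10:-→d11:-→d12:H5→d13:-→d14:-→d15:-→d16:H5→d17:-→d18:-→d19:-→d20:- -> H5
  lookup 238.89.39.37: bits 11101110010110010010 walk d0:H4→d1:-→d2:-→d3:-→d4:-→d5:-→d6:-→d7:-→d8:-→d9:-→d10:-→d11:-→d12:-→d13:-→d14:-→d15:-→d16:-→d17:-→d18:-→d19:-→d20:H3 -> H3
  + 238.64.0.0/10 (H3) depth=10
  lookup 242.160.2.46: bits 111100101010 walk d0:H4→d1:-→d2:-→d3:-→d4:-→d5:-→d6:-→d7:-→d8:-→d9:-→d10:-→d11:-→d12:H3 -> H3
  + 238.64.0.0/10 (H5) depth=10
  lookup 226.147.76.243: bits 111000101001001 walk d0:H4→d1:-→d2:-→d3:-→d4:-→d5:-→d6:-→d7:-→d8:H2→d9:-→d10:-→d11:-→d12:H5→d13:-→d14:-→d15:- -> H5
  lookup 226.146.6.28: bits 111000101001001000000 walk d0:H4→d1:-→d2:-→d3:-→d4:-→d5:-→d6:-→d7:-→d8:H2→d9:-→d10:-→d11:-→d12:H5→d13:-→d14:-→d15:-→d16:H5→d17:-→d18:-→d19:-→d20:-→d21:- -> H5
  + 226.146.1.0/24 (H0) depth=24
  lookup 226.146.1.0: bits 111000101001001000000001000 walk d0:H4→d1:-→d2:-→d3:-→d4:-→d5:-→d6:-→d7:-→d8:H2→d9:-→d10:-→d11:-→d12:H5→d13:-→d14:-→d15:-→d16:H5→d17:-→d18:-→d19:-→d20:-→d21:-→d22:-→d23:-→d24:H0→d25:-→d26:-→d27:- -> H0
  + 242.128.0.0/9 (H3) depth=9

== LOOKUPS ==
["H3","H3","no-route","H5","H3","H5","H3","H5","H3","H5","H3","H3","H5","H5","H0"]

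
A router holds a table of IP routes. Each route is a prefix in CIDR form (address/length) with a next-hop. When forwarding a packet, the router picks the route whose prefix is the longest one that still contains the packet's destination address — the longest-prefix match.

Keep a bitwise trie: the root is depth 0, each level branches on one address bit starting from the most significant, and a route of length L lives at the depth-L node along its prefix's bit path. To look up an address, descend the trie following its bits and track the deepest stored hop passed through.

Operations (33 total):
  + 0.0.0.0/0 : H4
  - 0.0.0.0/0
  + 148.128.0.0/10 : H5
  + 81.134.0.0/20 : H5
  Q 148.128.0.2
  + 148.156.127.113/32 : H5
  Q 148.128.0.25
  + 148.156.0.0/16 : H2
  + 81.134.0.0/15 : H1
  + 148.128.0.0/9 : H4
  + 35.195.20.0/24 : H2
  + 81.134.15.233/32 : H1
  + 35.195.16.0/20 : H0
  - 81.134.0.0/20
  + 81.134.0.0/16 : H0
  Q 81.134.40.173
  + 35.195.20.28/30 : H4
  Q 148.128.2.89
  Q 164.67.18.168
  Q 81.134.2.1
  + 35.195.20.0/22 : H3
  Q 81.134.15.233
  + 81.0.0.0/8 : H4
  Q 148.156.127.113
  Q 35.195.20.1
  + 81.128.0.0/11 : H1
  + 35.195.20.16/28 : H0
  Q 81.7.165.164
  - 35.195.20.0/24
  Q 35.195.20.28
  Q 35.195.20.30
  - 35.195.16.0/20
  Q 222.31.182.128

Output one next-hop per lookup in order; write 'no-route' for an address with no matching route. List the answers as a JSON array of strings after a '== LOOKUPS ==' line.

Trace:
  + 0.0.0.0/0 (H4) depth=0
  - 0.0.0.0/0 clear@0
  + 148.128.0.0/10 (H5) depth=10
  + 81.134.0.0/20 (H5) depth=20
  Q 148.128.0.2: descend 1001010010 ; hops seen [H5] ; pick H5
  + 148.156.127.113/32 (H5) depth=32
  Q 148.128.0.25: descend 10010100100 ; hops seen [H5] ; pick H5
  + 148.156.0.0/16 (H2) depth=16
  + 81.134.0.0/15 (H1) depth=15
  + 148.128.0.0/9 (H4) depth=9
  + 35.195.20.0/24 (H2) depth=24
  + 81.134.15.233/32 (H1) depth=32
  + 35.195.16.0/20 (H0) depth=20
  - 81.134.0.0/20 clear@20
  + 81.134.0.0/16 (H0) depth=16
  Q 81.134.40.173: descend 010100011000011000 ; hops seen [H1,H0] ; pick H0
  + 35.195.20.28/30 (H4) depth=30
  Q 148.128.2.89: descend 10010100100 ; hops seen [H4,H5] ; pick H5
  Q 164.67.18.168: descend 10 ; hops seen [∅] ; pick no-route
  Q 81.134.2.1: descend 01010001100001100000 ; hops seen [H1,H0] ; pick H0
  + 35.195.20.0/22 (H3) depth=22
  Q 81.134.15.233: descend 01010001100001100000111111101001 ; hops seen [H1,H0,H1] ; pick H1
  + 81.0.0.0/8 (H4) depth=8
  Q 148.156.127.113: descend 10010100100111000111111101110001 ; hops seen [H4,H5,H2,H5] ; pick H5
  Q 35.195.20.1: descend 001000111100001100010100000 ; hops seen [H0,H3,H2] ; pick H2
  + 81.128.0.0/11 (H1) depth=11
  + 35.195.20.16/28 (H0) depth=28
  Q 81.7.165.164: descend 01010001 ; hops seen [H4] ; pick H4
  - 35.195.20.0/24 clear@24
  Q 35.195.20.28: descend 001000111100001100010100000111 ; hops seen [H0,H3,H0,H4] ; pick H4
  Q 35.195.20.30: descend 001000111100001100010100000111 ; hops seen [H0,H3,H0,H4] ; pick H4
  - 35.195.16.0/20 clear@20
  Q 222.31.182.128: descend 1 ; hops seen [∅] ; pick no-route

== LOOKUPS ==
["H5","H5","H0","H5","no-route","H0","H1","H5","H2","H4","H4","H4","no-route"]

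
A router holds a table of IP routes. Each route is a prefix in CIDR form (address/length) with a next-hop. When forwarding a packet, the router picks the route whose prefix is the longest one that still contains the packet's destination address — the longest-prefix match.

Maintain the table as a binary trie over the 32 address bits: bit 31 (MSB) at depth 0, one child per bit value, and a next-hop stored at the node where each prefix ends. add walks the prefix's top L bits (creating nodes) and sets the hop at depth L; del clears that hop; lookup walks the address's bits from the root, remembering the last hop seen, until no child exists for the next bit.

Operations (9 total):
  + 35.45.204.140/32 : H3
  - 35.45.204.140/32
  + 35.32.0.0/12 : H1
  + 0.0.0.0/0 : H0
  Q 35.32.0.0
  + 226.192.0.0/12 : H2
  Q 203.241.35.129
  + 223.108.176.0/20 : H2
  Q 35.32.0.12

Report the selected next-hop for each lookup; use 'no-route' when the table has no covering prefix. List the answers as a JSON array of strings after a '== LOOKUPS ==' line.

Trace:
  + 35.45.204.140/32 (H3) depth=32
  del 35.45.204.140/32 (clear depth 32)
  + 35.32.0.0/12 (H1) depth=12
  + 0.0.0.0/0 (H0) depth=0
  Q 35.32.0.0: descend 001000110010 ; hops seen [H0,H1] ; pick H1
  + 226.192.0.0/12 (H2) depth=12
  Q 203.241.35.129: descend 11 ; hops seen [H0] ; pick H0
  + 223.108.176.0/20 (H2) depth=20
  Q 35.32.0.12: descend 001000110010 ; hops seen [H0,H1] ; pick H1

== LOOKUPS ==
["H1","H0","H1"]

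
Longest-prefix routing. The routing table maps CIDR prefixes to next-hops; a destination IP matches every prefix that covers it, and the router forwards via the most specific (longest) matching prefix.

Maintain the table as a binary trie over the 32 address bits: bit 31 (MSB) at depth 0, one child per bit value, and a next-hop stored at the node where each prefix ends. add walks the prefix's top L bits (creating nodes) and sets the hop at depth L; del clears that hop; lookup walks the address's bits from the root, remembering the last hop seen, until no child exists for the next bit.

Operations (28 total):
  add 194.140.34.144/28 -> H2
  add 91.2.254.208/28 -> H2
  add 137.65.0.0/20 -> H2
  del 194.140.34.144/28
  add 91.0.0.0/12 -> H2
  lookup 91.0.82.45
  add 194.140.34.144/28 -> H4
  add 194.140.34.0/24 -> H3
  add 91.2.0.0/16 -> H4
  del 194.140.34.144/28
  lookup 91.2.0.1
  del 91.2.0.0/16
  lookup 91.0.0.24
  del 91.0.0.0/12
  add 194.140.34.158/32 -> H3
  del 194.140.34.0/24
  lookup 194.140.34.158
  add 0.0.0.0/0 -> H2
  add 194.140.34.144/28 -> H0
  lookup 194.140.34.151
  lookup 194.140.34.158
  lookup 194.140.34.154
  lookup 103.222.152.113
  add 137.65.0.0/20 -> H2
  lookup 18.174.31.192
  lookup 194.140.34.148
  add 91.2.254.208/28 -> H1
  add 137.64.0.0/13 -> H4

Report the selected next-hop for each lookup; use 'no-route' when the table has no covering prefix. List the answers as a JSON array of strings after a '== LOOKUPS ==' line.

Trace:
  add 194.140.34.144/28 -> H2 at depth 28
  add 91.2.254.208/28 -> H2 at depth 28
  add 137.65.0.0/20 -> H2 at depth 20
  - 194.140.34.144/28 clear@28
  add 91.0.0.0/12 -> H2 at depth 12
  Q 91.0.82.45: descend 01011011000000 ; hops seen [H2] ; pick H2
  add 194.140.34.144/28 -> H4 at depth 28
  add 194.140.34.0/24 -> H3 at depth 24
  add 91.2.0.0/16 -> H4 at depth 16
  - 194.140.34.144/28 clear@28
  Q 91.2.0.1: descend 0101101100000010 ; hops seen [H2,H4] ; pick H4
  - 91.2.0.0/16 clear@16
  Q 91.0.0.24: descend 01011011000000 ; hops seen [H2] ; pick H2
  - 91.0.0.0/12 clear@12
  add 194.140.34.158/32 -> H3 at depth 32
  - 194.140.34.0/24 clear@24
  Q 194.140.34.158: descend 11000010100011000010001010011110 ; hops seen [H3] ; pick H3
  add 0.0.0.0/0 -> H2 at depth 0
  add 194.140.34.144/28 -> H0 at depth 28
  Q 194.140.34.151: descend 1100001010001100001000101001 ; hops seen [H2,H0] ; pick H0
  Q 194.140.34.158: descend 11000010100011000010001010011110 ; hops seen [H2,H0,H3] ; pick H3
  Q 194.140.34.154: descend 11000010100011000010001010011 ; hops seen [H2,H0] ; pick H0
  Q 103.222.152.113: descend 01 ; hops seen [H2] ; pick H2
  add 137.65.0.0/20 -> H2 at depth 20
  Q 18.174.31.192: descend 0 ; hops seen [H2] ; pick H2
  Q 194.140.34.148: descend 1100001010001100001000101001 ; hops seen [H2,H0] ; pick H0
  add 91.2.254.208/28 -> H1 at depth 28
  add 137.64.0.0/13 -> H4 at depth 13

== LOOKUPS ==
["H2","H4","H2","H3","H0","H3","H0","H2","H2","H0"]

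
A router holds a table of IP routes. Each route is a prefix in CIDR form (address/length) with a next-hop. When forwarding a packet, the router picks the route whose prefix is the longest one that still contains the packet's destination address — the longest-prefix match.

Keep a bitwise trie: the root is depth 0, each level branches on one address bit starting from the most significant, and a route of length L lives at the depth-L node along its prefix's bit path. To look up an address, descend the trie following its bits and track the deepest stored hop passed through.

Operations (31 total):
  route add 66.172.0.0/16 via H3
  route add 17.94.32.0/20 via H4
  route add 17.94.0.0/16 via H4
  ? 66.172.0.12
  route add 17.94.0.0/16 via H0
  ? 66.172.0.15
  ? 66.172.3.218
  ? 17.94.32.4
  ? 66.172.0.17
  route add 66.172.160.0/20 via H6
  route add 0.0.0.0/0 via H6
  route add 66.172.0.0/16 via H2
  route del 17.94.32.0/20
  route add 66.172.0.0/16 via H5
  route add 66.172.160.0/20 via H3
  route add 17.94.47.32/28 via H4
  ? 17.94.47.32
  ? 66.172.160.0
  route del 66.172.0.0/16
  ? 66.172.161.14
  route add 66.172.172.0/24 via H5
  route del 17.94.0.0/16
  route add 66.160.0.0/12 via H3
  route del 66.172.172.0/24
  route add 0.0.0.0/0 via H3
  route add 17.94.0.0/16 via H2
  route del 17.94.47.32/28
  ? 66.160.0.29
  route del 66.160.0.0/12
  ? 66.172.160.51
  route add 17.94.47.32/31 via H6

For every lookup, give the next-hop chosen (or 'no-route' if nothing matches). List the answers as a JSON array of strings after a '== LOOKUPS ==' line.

Apply in order:
  + 66.172.0.0/16 (H3) depth=16
  + 17.94.32.0/20 (H4) depth=20
  + 17.94.0.0/16 (H4) depth=16
  Q 66.172.0.12: descend 0100001010101100 ; hops seen [H3] ; pick H3
  + 17.94.0.0/16 (H0) depth=16
  Q 66.172.0.15: descend 0100001010101100 ; hops seen [H3] ; pick H3
  Q 66.172.3.218: descend 0100001010101100 ; hops seen [H3] ; pick H3
  Q 17.94.32.4: descend 00010001010111100010 ; hops seen [H0,H4] ; pick H4
  Q 66.172.0.17: descend 0100001010101100 ; hops seen [H3] ; pick H3
  + 66.172.160.0/20 (H6) depth=20
  + 0.0.0.0/0 (H6) depth=0
  + 66.172.0.0/16 (H2) depth=16
  - 17.94.32.0/20 clear@20
  + 66.172.0.0/16 (H5) depth=16
  + 66.172.160.0/20 (H3) depth=20
  + 17.94.47.32/28 (H4) depth=28
  Q 17.94.47.32: descend 0001000101011110001011110010 ; hops seen [H6,H0,H4] ; pick H4
  Q 66.172.160.0: descend 01000010101011001010 ; hops seen [H6,H5,H3] ; pick H3
  - 66.172.0.0/16 clear@16
  Q 66.172.161.14: descend 01000010101011001010 ; hops seen [H6,H3] ; pick H3
  + 66.172.172.0/24 (H5) depth=24
  - 17.94.0.0/16 clear@16
  + 66.160.0.0/12 (H3) depth=12
  - 66.172.172.0/24 clear@24
  + 0.0.0.0/0 (H3) depth=0
  + 17.94.0.0/16 (H2) depth=16
  - 17.94.47.32/28 clear@28
  Q 66.160.0.29: descend 010000101010 ; hops seen [H3,H3] ; pick H3
  - 66.160.0.0/12 clear@12
  Q 66.172.160.51: descend 01000010101011001010 ; hops seen [H3,H3] ; pick H3
  + 17.94.47.32/31 (H6) depth=31

== LOOKUPS ==
["H3","H3","H3","H4","H3","H4","H3","H3","H3","H3"]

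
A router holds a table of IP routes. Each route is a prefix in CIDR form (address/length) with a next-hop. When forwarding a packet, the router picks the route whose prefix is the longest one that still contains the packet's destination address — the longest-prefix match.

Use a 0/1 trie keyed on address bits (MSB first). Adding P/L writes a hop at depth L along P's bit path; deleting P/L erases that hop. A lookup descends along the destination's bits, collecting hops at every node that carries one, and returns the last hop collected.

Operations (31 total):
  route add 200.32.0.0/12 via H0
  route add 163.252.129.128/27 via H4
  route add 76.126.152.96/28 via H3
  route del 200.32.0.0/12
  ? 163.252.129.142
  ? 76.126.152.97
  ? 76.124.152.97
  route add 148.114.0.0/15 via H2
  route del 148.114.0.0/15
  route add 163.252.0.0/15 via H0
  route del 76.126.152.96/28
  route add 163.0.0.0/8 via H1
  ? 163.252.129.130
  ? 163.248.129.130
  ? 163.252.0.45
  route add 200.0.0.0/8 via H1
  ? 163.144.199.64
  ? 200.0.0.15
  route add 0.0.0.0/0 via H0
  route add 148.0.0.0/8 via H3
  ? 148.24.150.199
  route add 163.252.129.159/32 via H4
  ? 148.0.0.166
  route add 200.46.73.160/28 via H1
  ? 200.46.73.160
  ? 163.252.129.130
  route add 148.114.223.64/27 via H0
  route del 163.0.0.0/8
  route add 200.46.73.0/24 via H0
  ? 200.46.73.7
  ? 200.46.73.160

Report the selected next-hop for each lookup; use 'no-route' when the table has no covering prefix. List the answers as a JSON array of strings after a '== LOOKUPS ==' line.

Trace:
  add 200.32.0.0/12 -> H0 at depth 12
  add 163.252.129.128/27 -> H4 at depth 27
  add 76.126.152.96/28 -> H3 at depth 28
  del 200.32.0.0/12 (clear depth 12)
  Q 163.252.129.142: descend 101000111111110010000001100 ; hops seen [H4] ; pick H4
  Q 76.126.152.97: descend 0100110001111110100110000110 ; hops seen [H3] ; pick H3
  Q 76.124.152.97: descend 01001100011111 ; hops seen [∅] ; pick no-route
  add 148.114.0.0/15 -> H2 at depth 15
  del 148.114.0.0/15 (clear depth 15)
  add 163.252.0.0/15 -> H0 at depth 15
  del 76.126.152.96/28 (clear depth 28)
  add 163.0.0.0/8 -> H1 at depth 8
  Q 163.252.129.130: descend 101000111111110010000001100 ; hops seen [H1,H0,H4] ; pick H4
  Q 163.248.129.130: descend 1010001111111 ; hops seen [H1] ; pick H1
  Q 163.252.0.45: descend 1010001111111100 ; hops seen [H1,H0] ; pick H0
  add 200.0.0.0/8 -> H1 at depth 8
  Q 163.144.199.64: descend 101000111 ; hops seen [H1] ; pick H1
  Q 200.0.0.15: descend 1100100000 ; hops seen [H1] ; pick H1
  add 0.0.0.0/0 -> H0 at depth 0
  add 148.0.0.0/8 -> H3 at depth 8
  Q 148.24.150.199: descend 100101000 ; hops seen [H0,H3] ; pick H3
  add 163.252.129.159/32 -> H4 at depth 32
  Q 148.0.0.166: descend 100101000 ; hops seen [H0,H3] ; pick H3
  add 200.46.73.160/28 -> H1 at depth 28
  Q 200.46.73.160: descend 1100100000101110010010011010 ; hops seen [H0,H1,H1] ; pick H1
  Q 163.252.129.130: descend 101000111111110010000001100 ; hops seen [H0,H1,H0,H4] ; pick H4
  add 148.114.223.64/27 -> H0 at depth 27
  del 163.0.0.0/8 (clear depth 8)
  add 200.46.73.0/24 -> H0 at depth 24
  Q 200.46.73.7: descend 110010000010111001001001 ; hops seen [H0,H1,H0] ; pick H0
  Q 200.46.73.160: descend 1100100000101110010010011010 ; hops seen [H0,H1,H0,H1] ; pick H1

== LOOKUPS ==
["H4","H3","no-route","H4","H1","H0","H1","H1","H3","H3","H1","H4","H0","H1"]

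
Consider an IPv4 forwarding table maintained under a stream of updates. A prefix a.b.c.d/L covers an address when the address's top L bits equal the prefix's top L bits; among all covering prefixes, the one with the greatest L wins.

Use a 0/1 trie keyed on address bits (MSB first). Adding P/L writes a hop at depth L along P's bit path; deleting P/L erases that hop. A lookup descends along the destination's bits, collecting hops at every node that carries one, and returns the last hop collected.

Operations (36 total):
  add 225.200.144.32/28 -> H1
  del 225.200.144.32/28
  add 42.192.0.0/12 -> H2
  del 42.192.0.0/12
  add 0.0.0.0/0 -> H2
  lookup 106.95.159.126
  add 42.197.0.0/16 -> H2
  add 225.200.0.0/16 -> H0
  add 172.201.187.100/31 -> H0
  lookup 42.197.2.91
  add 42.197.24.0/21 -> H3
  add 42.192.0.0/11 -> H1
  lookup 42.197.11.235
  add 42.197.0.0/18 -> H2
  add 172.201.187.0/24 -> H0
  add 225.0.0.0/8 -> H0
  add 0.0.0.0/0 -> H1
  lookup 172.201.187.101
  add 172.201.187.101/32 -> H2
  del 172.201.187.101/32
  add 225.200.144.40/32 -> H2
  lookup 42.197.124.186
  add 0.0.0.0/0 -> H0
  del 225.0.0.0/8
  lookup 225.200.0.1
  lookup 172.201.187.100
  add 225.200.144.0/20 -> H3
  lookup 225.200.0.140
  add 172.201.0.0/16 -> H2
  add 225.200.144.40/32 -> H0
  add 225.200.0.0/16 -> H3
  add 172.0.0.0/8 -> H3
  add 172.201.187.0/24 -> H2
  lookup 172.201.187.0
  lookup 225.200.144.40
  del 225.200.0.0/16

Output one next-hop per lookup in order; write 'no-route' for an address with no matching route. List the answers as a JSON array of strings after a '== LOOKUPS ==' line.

Apply in order:
  + 225.200.144.32/28 (H1) depth=28
  - 225.200.144.32/28 clear@28
  + 42.192.0.0/12 (H2) depth=12
  - 42.192.0.0/12 clear@12
  + 0.0.0.0/0 (H2) depth=0
  lookup 106.95.159.126: bits 0 walk d0:H2→d1:- -> H2
  + 42.197.0.0/16 (H2) depth=16
  + 225.200.0.0/16 (H0) depth=16
  + 172.201.187.100/31 (H0) depth=31
  lookup 42.197.2.91: bits 0010101011000101 walk d0:H2→d1:-→d2:-→d3:-→d4:-→d5:-→d6:-→d7:-→d8:-→d9:-→d10:-→d11:-→d12:-→d13:-→d14:-→d15:-→d16:H2 -> H2
  + 42.197.24.0/21 (H3) depth=21
  + 42.192.0.0/11 (H1) depth=11
  lookup 42.197.11.235: bits 0010101011000101000 walk d0:H2→d1:-→d2:-→d3:-→d4:-→d5:-→d6:-→d7:-→d8:-→d9:-→d10:-→d11:H1→d12:-→d13:-→d14:-→d15:-→d16:H2→d17:-→d18:-→d19:- -> H2
  + 42.197.0.0/18 (H2) depth=18
  + 172.201.187.0/24 (H0) depth=24
  + 225.0.0.0/8 (H0) depth=8
  + 0.0.0.0/0 (H1) depth=0
  lookup 172.201.187.101: bits 1010110011001001101110110110010 walk d0:H1→d1:-→d2:-→d3:-→d4:-→d5:-→d6:-→d7:-→d8:-→d9:-→d10:-→d11:-→d12:-→d13:-→d14:-→d15:-→d16:-→d17:-→d18:-→d19:-→d20:-→d21:-→d22:-→d23:-→d24:H0→d25:-→d26:-→d27:-→d28:-→d29:-→d30:-→d31:H0 -> H0
  + 172.201.187.101/32 (H2) depth=32
  - 172.201.187.101/32 clear@32
  + 225.200.144.40/32 (H2) depth=32
  lookup 42.197.124.186: bits 00101010110001010 walk d0:H1→d1:-→d2:-→d3:-→d4:-→d5:-→d6:-→d7:-→d8:-→d9:-→d10:-→d11:H1→d12:-→d13:-→d14:-→d15:-→d16:H2→d17:- -> H2
  + 0.0.0.0/0 (H0) depth=0
  - 225.0.0.0/8 clear@8
  lookup 225.200.0.1: bits 1110000111001000 walk d0:H0→d1:-→d2:-→d3:-→d4:-→d5:-→d6:-→d7:-→d8:-→d9:-→d10:-→d11:-→d12:-→d13:-→d14:-→d15:-→d16:H0 -> H0
  lookup 172.201.187.100: bits 1010110011001001101110110110010 walk d0:H0→d1:-→d2:-→d3:-→d4:-→d5:-→d6:-→d7:-→d8:-→d9:-→d10:-→d11:-→d12:-→d13:-→d14:-→d15:-→d16:-→d17:-→d18:-→d19:-→d20:-→d21:-→d22:-→d23:-→d24:H0→d25:-→d26:-→d27:-→d28:-→d29:-→d30:-→d31:H0 -> H0
  + 225.200.144.0/20 (H3) depth=20
  lookup 225.200.0.140: bits 1110000111001000 walk d0:H0→d1:-→d2:-→d3:-→d4:-→d5:-→d6:-→d7:-→d8:-→d9:-→d10:-→d11:-→d12:-→d13:-→d14:-→d15:-→d16:H0 -> H0
  + 172.201.0.0/16 (H2) depth=16
  + 225.200.144.40/32 (H0) depth=32
  + 225.200.0.0/16 (H3) depth=16
  + 172.0.0.0/8 (H3) depth=8
  + 172.201.187.0/24 (H2) depth=24
  lookup 172.201.187.0: bits 1010110011001001101110110 walk d0:H0→d1:-→d2:-→d3:-→d4:-→d5:-→d6:-→d7:-→d8:H3→d9:-→d10:-→d11:-→d12:-→d13:-→d14:-→d15:-→d16:H2→d17:-→d18:-→d19:-→d20:-→d21:-→d22:-→d23:-→d24:H2→d25:- -> H2
  lookup 225.200.144.40: bits 11100001110010001001000000101000 walk d0:H0→d1:-→d2:-→d3:-→d4:-→d5:-→d6:-→d7:-→d8:-→d9:-→d10:-→d11:-→d12:-→d13:-→d14:-→d15:-→d16:H3→d17:-→d18:-→d19:-→d20:H3→d21:-→d22:-→d23:-→d24:-→d25:-→d26:-→d27:-→d28:-→d29:-→d30:-→d31:-→d32:H0 -> H0
  - 225.200.0.0/16 clear@16

== LOOKUPS ==
["H2","H2","H2","H0","H2","H0","H0","H0","H2","H0"]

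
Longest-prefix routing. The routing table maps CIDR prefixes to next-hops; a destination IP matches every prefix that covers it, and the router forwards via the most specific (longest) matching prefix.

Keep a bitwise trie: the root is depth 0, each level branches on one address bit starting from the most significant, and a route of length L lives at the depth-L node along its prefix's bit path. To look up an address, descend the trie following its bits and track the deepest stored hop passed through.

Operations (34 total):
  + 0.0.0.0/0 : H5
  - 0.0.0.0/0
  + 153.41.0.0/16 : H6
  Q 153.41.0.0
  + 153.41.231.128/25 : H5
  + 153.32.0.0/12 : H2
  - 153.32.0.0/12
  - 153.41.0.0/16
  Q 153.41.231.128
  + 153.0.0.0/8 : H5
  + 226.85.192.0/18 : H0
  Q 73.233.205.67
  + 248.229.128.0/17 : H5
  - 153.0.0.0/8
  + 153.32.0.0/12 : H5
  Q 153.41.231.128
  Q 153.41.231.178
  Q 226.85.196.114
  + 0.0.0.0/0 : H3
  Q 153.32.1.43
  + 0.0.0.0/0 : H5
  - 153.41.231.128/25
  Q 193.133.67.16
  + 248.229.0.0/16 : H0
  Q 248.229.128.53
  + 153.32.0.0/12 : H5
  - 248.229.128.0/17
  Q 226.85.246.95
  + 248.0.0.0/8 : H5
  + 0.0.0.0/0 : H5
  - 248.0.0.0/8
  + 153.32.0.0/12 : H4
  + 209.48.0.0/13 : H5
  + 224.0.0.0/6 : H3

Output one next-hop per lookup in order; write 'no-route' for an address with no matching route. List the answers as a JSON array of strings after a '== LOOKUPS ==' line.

Trace:
  add 0.0.0.0/0 -> H5 at depth 0
  - 0.0.0.0/0 clear@0
  add 153.41.0.0/16 -> H6 at depth 16
  ? 153.41.0.0  path d0:-→d1:-→d2:-→d3:-→d4:-→d5:-→d6:-→d7:-→d8:-→d9:-→d10:-→d11:-→d12:-→d13:-→d14:-→d15:-→d16:H6  best=H6
  add 153.41.231.128/25 -> H5 at depth 25
  add 153.32.0.0/12 -> H2 at depth 12
  - 153.32.0.0/12 clear@12
  - 153.41.0.0/16 clear@16
  ? 153.41.231.128  path d0:-→d1:-→d2:-→d3:-→d4:-→d5:-→d6:-→d7:-→d8:-→d9:-→d10:-→d11:-→d12:-→d13:-→d14:-→d15:-→d16:-→d17:-→d18:-→d19:-→d20:-→d21:-→d22:-→d23:-→d24:-→d25:H5  best=H5
  add 153.0.0.0/8 -> H5 at depth 8
  add 226.85.192.0/18 -> H0 at depth 18
  ? 73.233.205.67  path d0:-  best=no-route
  add 248.229.128.0/17 -> H5 at depth 17
  - 153.0.0.0/8 clear@8
  add 153.32.0.0/12 -> H5 at depth 12
  ? 153.41.231.128  path d0:-→d1:-→d2:-→d3:-→d4:-→d5:-→d6:-→d7:-→d8:-→d9:-→d10:-→d11:-→d12:H5→d13:-→d14:-→d15:-→d16:-→d17:-→d18:-→d19:-→d20:-→d21:-→d22:-→d23:-→d24:-→d25:H5  best=H5
  ? 153.41.231.178  path d0:-→d1:-→d2:-→d3:-→d4:-→d5:-→d6:-→d7:-→d8:-→d9:-→d10:-→d11:-→d12:H5→d13:-→d14:-→d15:-→d16:-→d17:-→d18:-→d19:-→d20:-→d21:-→d22:-→d23:-→d24:-→d25:H5  best=H5
  ? 226.85.196.114  path d0:-→d1:-→d2:-→d3:-→d4:-→d5:-→d6:-→d7:-→d8:-→d9:-→d10:-→d11:-→d12:-→d13:-→d14:-→d15:-→d16:-→d17:-→d18:H0  best=H0
  add 0.0.0.0/0 -> H3 at depth 0
  ? 153.32.1.43  path d0:H3→d1:-→d2:-→d3:-→d4:-→d5:-→d6:-→d7:-→d8:-→d9:-→d10:-→d11:-→d12:H5  best=H5
  add 0.0.0.0/0 -> H5 at depth 0
  - 153.41.231.128/25 clear@25
  ? 193.133.67.16  path d0:H5→d1:-→d2:-  best=H5
  add 248.229.0.0/16 -> H0 at depth 16
  ? 248.229.128.53  path d0:H5→d1:-→d2:-→d3:-→d4:-→d5:-→d6:-→d7:-→d8:-→d9:-→d10:-→d11:-→d12:-→d13:-→d14:-→d15:-→d16:H0→d17:H5  best=H5
  add 153.32.0.0/12 -> H5 at depth 12
  - 248.229.128.0/17 clear@17
  ? 226.85.246.95  path d0:H5→d1:-→d2:-→d3:-→d4:-→d5:-→d6:-→d7:-→d8:-→d9:-→d10:-→d11:-→d12:-→d13:-→d14:-→d15:-→d16:-→d17:-→d18:H0  best=H0
  add 248.0.0.0/8 -> H5 at depth 8
  add 0.0.0.0/0 -> H5 at depth 0
  - 248.0.0.0/8 clear@8
  add 153.32.0.0/12 -> H4 at depth 12
  add 209.48.0.0/13 -> H5 at depth 13
  add 224.0.0.0/6 -> H3 at depth 6

== LOOKUPS ==
["H6","H5","no-route","H5","H5","H0","H5","H5","H5","H0"]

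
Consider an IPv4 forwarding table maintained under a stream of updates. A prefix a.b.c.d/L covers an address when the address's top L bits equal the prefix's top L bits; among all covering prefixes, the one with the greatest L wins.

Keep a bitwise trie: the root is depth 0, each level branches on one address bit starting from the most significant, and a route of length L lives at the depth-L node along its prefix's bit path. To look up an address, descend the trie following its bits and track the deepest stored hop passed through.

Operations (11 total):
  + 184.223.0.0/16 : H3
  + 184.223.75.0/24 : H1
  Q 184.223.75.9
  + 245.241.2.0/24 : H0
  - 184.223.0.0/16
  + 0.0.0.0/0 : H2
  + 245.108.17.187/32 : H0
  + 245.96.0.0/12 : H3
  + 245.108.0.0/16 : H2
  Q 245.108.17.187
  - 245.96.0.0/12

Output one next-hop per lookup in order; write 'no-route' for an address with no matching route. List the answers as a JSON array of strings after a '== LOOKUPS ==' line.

Process each operation:
  + 184.223.0.0/16 (H3) depth=16
  + 184.223.75.0/24 (H1) depth=24
  ? 184.223.75.9  path d0:-→d1:-→d2:-→d3:-→d4:-→d5:-→d6:-→d7:-→d8:-→d9:-→d10:-→d11:-→d12:-→d13:-→d14:-→d15:-→d16:H3→d17:-→d18:-→d19:-→d20:-→d21:-→d22:-→d23:-→d24:H1  best=H1
  + 245.241.2.0/24 (H0) depth=24
  del 184.223.0.0/16 (clear depth 16)
  + 0.0.0.0/0 (H2) depth=0
  + 245.108.17.187/32 (H0) depth=32
  + 245.96.0.0/12 (H3) depth=12
  + 245.108.0.0/16 (H2) depth=16
  ? 245.108.17.187  path d0:H2→d1:-→d2:-→d3:-→d4:-→d5:-→d6:-→d7:-→d8:-→d9:-→d10:-→d11:-→d12:H3→d13:-→d14:-→d15:-→d16:H2→d17:-→d18:-→d19:-→d20:-→d21:-→d22:-→d23:-→d24:-→d25:-→d26:-→d27:-→d28:-→d29:-→d30:-→d31:-→d32:H0  best=H0
  del 245.96.0.0/12 (clear depth 12)

== LOOKUPS ==
["H1","H0"]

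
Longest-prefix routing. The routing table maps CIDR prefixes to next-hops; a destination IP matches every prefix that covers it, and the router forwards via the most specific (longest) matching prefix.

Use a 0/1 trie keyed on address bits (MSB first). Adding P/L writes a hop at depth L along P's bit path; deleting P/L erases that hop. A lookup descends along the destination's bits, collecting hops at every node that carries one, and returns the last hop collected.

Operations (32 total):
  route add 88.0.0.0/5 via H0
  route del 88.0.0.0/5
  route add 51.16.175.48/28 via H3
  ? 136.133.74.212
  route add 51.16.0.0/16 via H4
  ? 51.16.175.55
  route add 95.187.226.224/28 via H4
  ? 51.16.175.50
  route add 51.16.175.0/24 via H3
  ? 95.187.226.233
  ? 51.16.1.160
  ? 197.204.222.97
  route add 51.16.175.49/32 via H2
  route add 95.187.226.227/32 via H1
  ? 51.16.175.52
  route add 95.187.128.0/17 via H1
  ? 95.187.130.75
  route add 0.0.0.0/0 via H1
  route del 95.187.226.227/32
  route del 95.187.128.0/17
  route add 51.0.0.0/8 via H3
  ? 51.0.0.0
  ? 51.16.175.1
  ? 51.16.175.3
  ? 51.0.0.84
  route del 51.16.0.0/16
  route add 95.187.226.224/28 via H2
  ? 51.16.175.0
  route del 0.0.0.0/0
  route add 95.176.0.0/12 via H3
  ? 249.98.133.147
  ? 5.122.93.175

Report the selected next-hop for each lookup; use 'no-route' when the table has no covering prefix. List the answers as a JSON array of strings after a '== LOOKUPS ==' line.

Process each operation:
  + 88.0.0.0/5 (H0) depth=5
  del 88.0.0.0/5 (clear depth 5)
  + 51.16.175.48/28 (H3) depth=28
  lookup 136.133.74.212: bits ε walk d0:- -> no-route
  + 51.16.0.0/16 (H4) depth=16
  lookup 51.16.175.55: bits 0011001100010000101011110011 walk d0:-→d1:-→d2:-→d3:-→d4:-→d5:-→d6:-→d7:-→d8:-→d9:-→d10:-→d11:-→d12:-→d13:-→d14:-→d15:-→d16:H4→d17:-→d18:-→d19:-→d20:-→d21:-→d22:-→d23:-→d24:-→d25:-→d26:-→d27:-→d28:H3 -> H3
  + 95.187.226.224/28 (H4) depth=28
  lookup 51.16.175.50: bits 0011001100010000101011110011 walk d0:-→d1:-→d2:-→d3:-→d4:-→d5:-→d6:-→d7:-→d8:-→d9:-→d10:-→d11:-→d12:-→d13:-→d14:-→d15:-→d16:H4→d17:-→d18:-→d19:-→d20:-→d21:-→d22:-→d23:-→d24:-→d25:-→d26:-→d27:-→d28:H3 -> H3
  + 51.16.175.0/24 (H3) depth=24
  lookup 95.187.226.233: bits 0101111110111011111000101110 walk d0:-→d1:-→d2:-→d3:-→d4:-→d5:-→d6:-→d7:-→d8:-→d9:-→d10:-→d11:-→d12:-→d13:-→d14:-→d15:-→d16:-→d17:-→d18:-→d19:-→d20:-→d21:-→d22:-→d23:-→d24:-→d25:-→d26:-→d27:-→d28:H4 -> H4
  lookup 51.16.1.160: bits 0011001100010000 walk d0:-→d1:-→d2:-→d3:-→d4:-→d5:-→d6:-→d7:-→d8:-→d9:-→d10:-→d11:-→d12:-→d13:-→d14:-→d15:-→d16:H4 -> H4
  lookup 197.204.222.97: bits ε walk d0:- -> no-route
  + 51.16.175.49/32 (H2) depth=32
  + 95.187.226.227/32 (H1) depth=32
  lookup 51.16.175.52: bits 00110011000100001010111100110 walk d0:-→d1:-→d2:-→d3:-→d4:-→d5:-→d6:-→d7:-→d8:-→d9:-→d10:-→d11:-→d12:-→d13:-→d14:-→d15:-→d16:H4→d17:-→d18:-→d19:-→d20:-→d21:-→d22:-→d23:-→d24:H3→d25:-→d26:-→d27:-→d28:H3→d29:- -> H3
  + 95.187.128.0/17 (H1) depth=17
  lookup 95.187.130.75: bits 01011111101110111 walk d0:-→d1:-→d2:-→d3:-→d4:-→d5:-→d6:-→d7:-→d8:-→d9:-→d10:-→d11:-→d12:-→d13:-→d14:-→d15:-→d16:-→d17:H1 -> H1
  + 0.0.0.0/0 (H1) depth=0
  del 95.187.226.227/32 (clear depth 32)
  del 95.187.128.0/17 (clear depth 17)
  + 51.0.0.0/8 (H3) depth=8
  lookup 51.0.0.0: bits 00110011000 walk d0:H1→d1:-→d2:-→d3:-→d4:-→d5:-→d6:-→d7:-→d8:H3→d9:-→d10:-→d11:- -> H3
  lookup 51.16.175.1: bits 00110011000100001010111100 walk d0:H1→d1:-→d2:-→d3:-→d4:-→d5:-→d6:-→d7:-→d8:H3→d9:-→d10:-→d11:-→d12:-→d13:-→d14:-→d15:-→d16:H4→d17:-→d18:-→d19:-→d20:-→d21:-→d22:-→d23:-→d24:H3→d25:-→d26:- -> H3
  lookup 51.16.175.3: bits 00110011000100001010111100 walk d0:H1→d1:-→d2:-→d3:-→d4:-→d5:-→d6:-→d7:-→d8:H3→d9:-→d10:-→d11:-→d12:-→d13:-→d14:-→d15:-→d16:H4→d17:-→d18:-→d19:-→d20:-→d21:-→d22:-→d23:-→d24:H3→d25:-→d26:- -> H3
  lookup 51.0.0.84: bits 00110011000 walk d0:H1→d1:-→d2:-→d3:-→d4:-→d5:-→d6:-→d7:-→d8:H3→d9:-→d10:-→d11:- -> H3
  del 51.16.0.0/16 (clear depth 16)
  + 95.187.226.224/28 (H2) depth=28
  lookup 51.16.175.0: bits 00110011000100001010111100 walk d0:H1→d1:-→d2:-→d3:-→d4:-→d5:-→d6:-→d7:-→d8:H3→d9:-→d10:-→d11:-→d12:-→d13:-→d14:-→d15:-→d16:-→d17:-→d18:-→d19:-→d20:-→d21:-→d22:-→d23:-→d24:H3→d25:-→d26:- -> H3
  del 0.0.0.0/0 (clear depth 0)
  + 95.176.0.0/12 (H3) depth=12
  lookup 249.98.133.147: bits ε walk d0:- -> no-route
  lookup 5.122.93.175: bits 00 walk d0:-→d1:-→d2:- -> no-route

== LOOKUPS ==
["no-route","H3","H3","H4","H4","no-route","H3","H1","H3","H3","H3","H3","H3","no-route","no-route"]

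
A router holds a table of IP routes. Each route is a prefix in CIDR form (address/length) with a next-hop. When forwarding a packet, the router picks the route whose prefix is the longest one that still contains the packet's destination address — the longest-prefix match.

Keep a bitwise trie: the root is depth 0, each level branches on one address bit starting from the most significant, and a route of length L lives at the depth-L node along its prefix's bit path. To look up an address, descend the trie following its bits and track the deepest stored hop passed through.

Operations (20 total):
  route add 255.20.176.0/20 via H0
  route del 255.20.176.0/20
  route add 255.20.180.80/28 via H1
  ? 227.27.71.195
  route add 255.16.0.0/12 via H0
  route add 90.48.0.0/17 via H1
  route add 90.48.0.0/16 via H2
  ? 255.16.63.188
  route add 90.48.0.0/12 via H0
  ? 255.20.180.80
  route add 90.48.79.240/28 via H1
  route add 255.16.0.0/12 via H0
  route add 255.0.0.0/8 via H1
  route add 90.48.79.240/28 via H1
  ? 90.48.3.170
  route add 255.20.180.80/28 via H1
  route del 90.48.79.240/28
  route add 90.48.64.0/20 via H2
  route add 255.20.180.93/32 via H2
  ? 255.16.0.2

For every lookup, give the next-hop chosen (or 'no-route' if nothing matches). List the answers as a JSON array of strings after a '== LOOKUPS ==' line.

Apply in order:
  + 255.20.176.0/20 (H0) depth=20
  - 255.20.176.0/20 clear@20
  + 255.20.180.80/28 (H1) depth=28
  lookup 227.27.71.195: bits 111 walk d0:-→d1:-→d2:-→d3:- -> no-route
  + 255.16.0.0/12 (H0) depth=12
  + 90.48.0.0/17 (H1) depth=17
  + 90.48.0.0/16 (H2) depth=16
  lookup 255.16.63.188: bits 1111111100010 walk d0:-→d1:-→d2:-→d3:-→d4:-→d5:-→d6:-→d7:-→d8:-→d9:-→d10:-→d11:-→d12:H0→d13:- -> H0
  + 90.48.0.0/12 (H0) depth=12
  lookup 255.20.180.80: bits 1111111100010100101101000101 walk d0:-→d1:-→d2:-→d3:-→d4:-→d5:-→d6:-→d7:-→d8:-→d9:-→d10:-→d11:-→d12:H0→d13:-→d14:-→d15:-→d16:-→d17:-→d18:-→d19:-→d20:-→d21:-→d22:-→d23:-→d24:-→d25:-→d26:-→d27:-→d28:H1 -> H1
  + 90.48.79.240/28 (H1) depth=28
  + 255.16.0.0/12 (H0) depth=12
  + 255.0.0.0/8 (H1) depth=8
  + 90.48.79.240/28 (H1) depth=28
  lookup 90.48.3.170: bits 01011010001100000 walk d0:-→d1:-→d2:-→d3:-→d4:-→d5:-→d6:-→d7:-→d8:-→d9:-→d10:-→d11:-→d12:H0→d13:-→d14:-→d15:-→d16:H2→d17:H1 -> H1
  + 255.20.180.80/28 (H1) depth=28
  - 90.48.79.240/28 clear@28
  + 90.48.64.0/20 (H2) depth=20
  + 255.20.180.93/32 (H2) depth=32
  lookup 255.16.0.2: bits 1111111100010 walk d0:-→d1:-→d2:-→d3:-→d4:-→d5:-→d6:-→d7:-→d8:H1→d9:-→d10:-→d11:-→d12:H0→d13:- -> H0

== LOOKUPS ==
["no-route","H0","H1","H1","H0"]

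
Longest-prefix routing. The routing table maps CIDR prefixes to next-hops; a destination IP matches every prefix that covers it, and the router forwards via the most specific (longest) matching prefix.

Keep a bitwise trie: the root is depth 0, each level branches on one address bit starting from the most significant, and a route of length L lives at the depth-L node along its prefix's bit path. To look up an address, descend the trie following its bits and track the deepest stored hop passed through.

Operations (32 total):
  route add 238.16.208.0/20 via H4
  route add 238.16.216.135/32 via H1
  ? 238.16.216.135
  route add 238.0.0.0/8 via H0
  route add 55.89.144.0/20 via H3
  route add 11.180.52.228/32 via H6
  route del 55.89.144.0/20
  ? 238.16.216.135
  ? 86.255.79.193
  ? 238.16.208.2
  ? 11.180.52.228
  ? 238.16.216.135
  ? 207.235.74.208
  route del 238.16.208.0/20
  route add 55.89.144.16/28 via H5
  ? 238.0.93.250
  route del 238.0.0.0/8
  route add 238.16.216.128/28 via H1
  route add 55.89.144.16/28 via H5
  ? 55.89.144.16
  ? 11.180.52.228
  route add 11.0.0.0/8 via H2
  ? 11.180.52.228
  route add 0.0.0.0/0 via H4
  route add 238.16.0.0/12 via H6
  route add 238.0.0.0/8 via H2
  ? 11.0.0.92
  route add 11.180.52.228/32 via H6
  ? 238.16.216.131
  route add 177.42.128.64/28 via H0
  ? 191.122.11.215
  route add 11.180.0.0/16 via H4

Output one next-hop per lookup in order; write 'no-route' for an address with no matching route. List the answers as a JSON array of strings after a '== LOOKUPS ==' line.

Trace:
  add 238.16.208.0/20 -> H4 at depth 20
  add 238.16.216.135/32 -> H1 at depth 32
  ? 238.16.216.135  path d0:-→d1:-→d2:-→d3:-→d4:-→d5:-→d6:-→d7:-→d8:-→d9:-→d10:-→d11:-→d12:-→d13:-→d14:-→d15:-→d16:-→d17:-→d18:-→d19:-→d20:H4→d21:-→d22:-→d23:-→d24:-→d25:-→d26:-→d27:-→d28:-→d29:-→d30:-→d31:-→d32:H1  best=H1
  add 238.0.0.0/8 -> H0 at depth 8
  add 55.89.144.0/20 -> H3 at depth 20
  add 11.180.52.228/32 -> H6 at depth 32
  - 55.89.144.0/20 clear@20
  ? 238.16.216.135  path d0:-→d1:-→d2:-→d3:-→d4:-→d5:-→d6:-→d7:-→d8:H0→d9:-→d10:-→d11:-→d12:-→d13:-→d14:-→d15:-→d16:-→d17:-→d18:-→d19:-→d20:H4→d21:-→d22:-→d23:-→d24:-→d25:-→d26:-→d27:-→d28:-→d29:-→d30:-→d31:-→d32:H1  best=H1
  ? 86.255.79.193  path d0:-→d1:-  best=no-route
  ? 238.16.208.2  path d0:-→d1:-→d2:-→d3:-→d4:-→d5:-→d6:-→d7:-→d8:H0→d9:-→d10:-→d11:-→d12:-→d13:-→d14:-→d15:-→d16:-→d17:-→d18:-→d19:-→d20:H4  best=H4
  ? 11.180.52.228  path d0:-→d1:-→d2:-→d3:-→d4:-→d5:-→d6:-→d7:-→d8:-→d9:-→d10:-→d11:-→d12:-→d13:-→d14:-→d15:-→d16:-→d17:-→d18:-→d19:-→d20:-→d21:-→d22:-→d23:-→d24:-→d25:-→d26:-→d27:-→d28:-→d29:-→d30:-→d31:-→d32:H6  best=H6
  ? 238.16.216.135  path d0:-→d1:-→d2:-→d3:-→d4:-→d5:-→d6:-→d7:-→d8:H0→d9:-→d10:-→d11:-→d12:-→d13:-→d14:-→d15:-→d16:-→d17:-→d18:-→d19:-→d20:H4→d21:-→d22:-→d23:-→d24:-→d25:-→d26:-→d27:-→d28:-→d29:-→d30:-→d31:-→d32:H1  best=H1
  ? 207.235.74.208  path d0:-→d1:-→d2:-  best=no-route
  - 238.16.208.0/20 clear@20
  add 55.89.144.16/28 -> H5 at depth 28
  ? 238.0.93.250  path d0:-→d1:-→d2:-→d3:-→d4:-→d5:-→d6:-→d7:-→d8:H0→d9:-→d10:-→d11:-  best=H0
  - 238.0.0.0/8 clear@8
  add 238.16.216.128/28 -> H1 at depth 28
  add 55.89.144.16/28 -> H5 at depth 28
  ? 55.89.144.16  path d0:-→d1:-→d2:-→d3:-→d4:-→d5:-→d6:-→d7:-→d8:-→d9:-→d10:-→d11:-→d12:-→d13:-→d14:-→d15:-→d16:-→d17:-→d18:-→d19:-→d20:-→d21:-→d22:-→d23:-→d24:-→d25:-→d26:-→d27:-→d28:H5  best=H5
  ? 11.180.52.228  path d0:-→d1:-→d2:-→d3:-→d4:-→d5:-→d6:-→d7:-→d8:-→d9:-→d10:-→d11:-→d12:-→d13:-→d14:-→d15:-→d16:-→d17:-→d18:-→d19:-→d20:-→d21:-→d22:-→d23:-→d24:-→d25:-→d26:-→d27:-→d28:-→d29:-→d30:-→d31:-→d32:H6  best=H6
  add 11.0.0.0/8 -> H2 at depth 8
  ? 11.180.52.228  path d0:-→d1:-→d2:-→d3:-→d4:-→d5:-→d6:-→d7:-→d8:H2→d9:-→d10:-→d11:-→d12:-→d13:-→d14:-→d15:-→d16:-→d17:-→d18:-→d19:-→d20:-→d21:-→d22:-→d23:-→d24:-→d25:-→d26:-→d27:-→d28:-→d29:-→d30:-→d31:-→d32:H6  best=H6
  add 0.0.0.0/0 -> H4 at depth 0
  add 238.16.0.0/12 -> H6 at depth 12
  add 238.0.0.0/8 -> H2 at depth 8
  ? 11.0.0.92  path d0:H4→d1:-→d2:-→d3:-→d4:-→d5:-→d6:-→d7:-→d8:H2  best=H2
  add 11.180.52.228/32 -> H6 at depth 32
  ? 238.16.216.131  path d0:H4→d1:-→d2:-→d3:-→d4:-→d5:-→d6:-→d7:-→d8:H2→d9:-→d10:-→d11:-→d12:H6→d13:-→d14:-→d15:-→d16:-→d17:-→d18:-→d19:-→d20:-→d21:-→d22:-→d23:-→d24:-→d25:-→d26:-→d27:-→d28:H1→d29:-  best=H1
  add 177.42.128.64/28 -> H0 at depth 28
  ? 191.122.11.215  path d0:H4→d1:-→d2:-→d3:-→d4:-  best=H4
  add 11.180.0.0/16 -> H4 at depth 16

== LOOKUPS ==
["H1","H1","no-route","H4","H6","H1","no-route","H0","H5","H6","H6","H2","H1","H4"]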